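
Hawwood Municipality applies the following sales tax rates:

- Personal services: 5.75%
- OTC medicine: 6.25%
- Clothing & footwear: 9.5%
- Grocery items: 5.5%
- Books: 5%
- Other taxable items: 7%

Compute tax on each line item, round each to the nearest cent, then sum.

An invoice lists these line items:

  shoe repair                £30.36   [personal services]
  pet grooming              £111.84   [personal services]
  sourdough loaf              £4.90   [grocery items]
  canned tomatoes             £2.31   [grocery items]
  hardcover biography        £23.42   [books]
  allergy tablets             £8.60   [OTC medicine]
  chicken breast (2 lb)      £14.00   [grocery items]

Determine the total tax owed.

Shoe repair £30.36: personal services → 5.75% → £1.75
Pet grooming £111.84: personal services → 5.75% → £6.43
Sourdough loaf £4.90: grocery items → 5.5% → £0.27
Canned tomatoes £2.31: grocery items → 5.5% → £0.13
Hardcover biography £23.42: books → 5% → £1.17
Allergy tablets £8.60: OTC medicine → 6.25% → £0.54
Chicken breast (2 lb) £14.00: grocery items → 5.5% → £0.77
Total tax = £1.75 + £6.43 + £0.27 + £0.13 + £1.17 + £0.54 + £0.77 = £11.06

£11.06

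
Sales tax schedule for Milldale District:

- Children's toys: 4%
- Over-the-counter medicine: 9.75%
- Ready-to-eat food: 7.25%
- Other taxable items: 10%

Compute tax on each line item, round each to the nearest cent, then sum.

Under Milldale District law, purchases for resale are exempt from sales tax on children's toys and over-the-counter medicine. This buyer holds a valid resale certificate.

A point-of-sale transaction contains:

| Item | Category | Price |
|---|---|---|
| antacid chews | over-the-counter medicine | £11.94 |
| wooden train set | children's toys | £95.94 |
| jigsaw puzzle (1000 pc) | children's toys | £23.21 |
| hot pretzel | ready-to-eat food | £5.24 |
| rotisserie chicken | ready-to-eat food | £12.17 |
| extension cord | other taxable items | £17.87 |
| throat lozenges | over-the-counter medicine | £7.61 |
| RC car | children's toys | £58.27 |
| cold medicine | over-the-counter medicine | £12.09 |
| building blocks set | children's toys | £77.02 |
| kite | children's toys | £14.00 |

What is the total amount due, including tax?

£338.41

Antacid chews £11.94: over-the-counter medicine, buyer-exempt → 0% → £0.00
Wooden train set £95.94: children's toys, buyer-exempt → 0% → £0.00
Jigsaw puzzle (1000 pc) £23.21: children's toys, buyer-exempt → 0% → £0.00
Hot pretzel £5.24: ready-to-eat food → 7.25% → £0.38
Rotisserie chicken £12.17: ready-to-eat food → 7.25% → £0.88
Extension cord £17.87: other taxable items → 10% → £1.79
Throat lozenges £7.61: over-the-counter medicine, buyer-exempt → 0% → £0.00
RC car £58.27: children's toys, buyer-exempt → 0% → £0.00
Cold medicine £12.09: over-the-counter medicine, buyer-exempt → 0% → £0.00
Building blocks set £77.02: children's toys, buyer-exempt → 0% → £0.00
Kite £14.00: children's toys, buyer-exempt → 0% → £0.00
Subtotal = £335.36; tax = £3.05; total due = £338.41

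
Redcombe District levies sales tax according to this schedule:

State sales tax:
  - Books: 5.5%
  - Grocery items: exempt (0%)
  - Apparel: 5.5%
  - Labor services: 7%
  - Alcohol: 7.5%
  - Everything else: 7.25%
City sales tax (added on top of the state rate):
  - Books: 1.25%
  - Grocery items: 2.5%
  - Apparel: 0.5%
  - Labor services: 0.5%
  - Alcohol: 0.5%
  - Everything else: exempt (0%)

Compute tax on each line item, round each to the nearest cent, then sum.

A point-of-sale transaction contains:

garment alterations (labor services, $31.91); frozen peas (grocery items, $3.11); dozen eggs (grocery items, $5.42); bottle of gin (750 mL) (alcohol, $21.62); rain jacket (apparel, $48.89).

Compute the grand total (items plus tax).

$118.22

Garment alterations $31.91: labor services → 7% + 0.5% city = 7.5% → $2.39
Frozen peas $3.11: grocery items → 0% + 2.5% city = 2.5% → $0.08
Dozen eggs $5.42: grocery items → 0% + 2.5% city = 2.5% → $0.14
Bottle of gin (750 mL) $21.62: alcohol → 7.5% + 0.5% city = 8% → $1.73
Rain jacket $48.89: apparel → 5.5% + 0.5% city = 6% → $2.93
Subtotal = $110.95; tax = $7.27; total due = $118.22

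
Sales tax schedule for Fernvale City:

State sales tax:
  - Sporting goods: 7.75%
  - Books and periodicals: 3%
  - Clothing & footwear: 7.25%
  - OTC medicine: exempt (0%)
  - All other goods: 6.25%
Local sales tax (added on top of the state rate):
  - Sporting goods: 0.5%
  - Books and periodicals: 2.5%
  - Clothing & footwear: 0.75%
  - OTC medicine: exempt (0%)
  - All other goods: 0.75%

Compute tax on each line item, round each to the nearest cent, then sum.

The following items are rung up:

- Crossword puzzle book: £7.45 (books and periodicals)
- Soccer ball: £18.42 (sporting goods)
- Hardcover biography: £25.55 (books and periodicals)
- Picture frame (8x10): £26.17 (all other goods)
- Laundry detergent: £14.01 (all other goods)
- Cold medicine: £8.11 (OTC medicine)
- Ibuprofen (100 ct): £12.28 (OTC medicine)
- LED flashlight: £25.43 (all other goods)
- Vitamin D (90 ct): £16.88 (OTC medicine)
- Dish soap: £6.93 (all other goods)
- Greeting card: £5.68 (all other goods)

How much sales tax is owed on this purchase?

Crossword puzzle book £7.45: books and periodicals → 3% + 2.5% local = 5.5% → £0.41
Soccer ball £18.42: sporting goods → 7.75% + 0.5% local = 8.25% → £1.52
Hardcover biography £25.55: books and periodicals → 3% + 2.5% local = 5.5% → £1.41
Picture frame (8x10) £26.17: all other goods → 6.25% + 0.75% local = 7% → £1.83
Laundry detergent £14.01: all other goods → 6.25% + 0.75% local = 7% → £0.98
Cold medicine £8.11: OTC medicine → 0% + 0% local = 0% → £0.00
Ibuprofen (100 ct) £12.28: OTC medicine → 0% + 0% local = 0% → £0.00
LED flashlight £25.43: all other goods → 6.25% + 0.75% local = 7% → £1.78
Vitamin D (90 ct) £16.88: OTC medicine → 0% + 0% local = 0% → £0.00
Dish soap £6.93: all other goods → 6.25% + 0.75% local = 7% → £0.49
Greeting card £5.68: all other goods → 6.25% + 0.75% local = 7% → £0.40
Total tax = £0.41 + £1.52 + £1.41 + £1.83 + £0.98 + £1.78 + £0.49 + £0.40 = £8.82

£8.82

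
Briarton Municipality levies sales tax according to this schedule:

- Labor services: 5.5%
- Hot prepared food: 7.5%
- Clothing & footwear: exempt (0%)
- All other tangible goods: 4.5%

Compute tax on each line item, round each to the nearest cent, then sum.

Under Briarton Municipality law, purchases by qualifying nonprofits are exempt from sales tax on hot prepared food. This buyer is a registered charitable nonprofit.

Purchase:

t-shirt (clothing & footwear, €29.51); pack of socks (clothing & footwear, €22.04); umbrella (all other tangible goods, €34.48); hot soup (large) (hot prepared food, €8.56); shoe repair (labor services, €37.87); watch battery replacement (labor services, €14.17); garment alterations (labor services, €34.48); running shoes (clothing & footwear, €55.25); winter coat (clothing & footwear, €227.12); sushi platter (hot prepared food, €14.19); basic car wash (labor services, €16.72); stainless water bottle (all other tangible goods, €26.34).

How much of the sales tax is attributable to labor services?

Shoe repair €37.87: labor services → 5.5% → €2.08
Watch battery replacement €14.17: labor services → 5.5% → €0.78
Garment alterations €34.48: labor services → 5.5% → €1.90
Basic car wash €16.72: labor services → 5.5% → €0.92
Tax on labor services = €2.08 + €0.78 + €1.90 + €0.92 = €5.68

€5.68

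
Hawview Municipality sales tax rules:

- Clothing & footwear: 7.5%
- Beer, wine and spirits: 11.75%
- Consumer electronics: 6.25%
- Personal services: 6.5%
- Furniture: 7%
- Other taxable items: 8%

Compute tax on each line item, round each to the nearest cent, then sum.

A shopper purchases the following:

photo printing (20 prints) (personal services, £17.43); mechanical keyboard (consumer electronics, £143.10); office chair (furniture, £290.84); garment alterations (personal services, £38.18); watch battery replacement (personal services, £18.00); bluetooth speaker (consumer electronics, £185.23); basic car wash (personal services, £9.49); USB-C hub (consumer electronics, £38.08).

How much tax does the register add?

Photo printing (20 prints) £17.43: personal services → 6.5% → £1.13
Mechanical keyboard £143.10: consumer electronics → 6.25% → £8.94
Office chair £290.84: furniture → 7% → £20.36
Garment alterations £38.18: personal services → 6.5% → £2.48
Watch battery replacement £18.00: personal services → 6.5% → £1.17
Bluetooth speaker £185.23: consumer electronics → 6.25% → £11.58
Basic car wash £9.49: personal services → 6.5% → £0.62
USB-C hub £38.08: consumer electronics → 6.25% → £2.38
Total tax = £1.13 + £8.94 + £20.36 + £2.48 + £1.17 + £11.58 + £0.62 + £2.38 = £48.66

£48.66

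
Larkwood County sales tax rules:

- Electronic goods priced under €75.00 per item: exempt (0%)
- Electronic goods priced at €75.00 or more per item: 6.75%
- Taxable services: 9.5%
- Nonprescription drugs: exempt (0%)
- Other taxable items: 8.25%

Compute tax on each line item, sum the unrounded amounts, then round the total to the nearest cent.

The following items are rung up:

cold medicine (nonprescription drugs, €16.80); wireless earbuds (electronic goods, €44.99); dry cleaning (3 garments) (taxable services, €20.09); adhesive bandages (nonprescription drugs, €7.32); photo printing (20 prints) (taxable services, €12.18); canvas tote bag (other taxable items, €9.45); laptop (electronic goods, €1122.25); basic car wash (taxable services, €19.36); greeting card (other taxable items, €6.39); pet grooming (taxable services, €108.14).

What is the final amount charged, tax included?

Cold medicine €16.80: nonprescription drugs → 0% → €0.00
Wireless earbuds €44.99: electronic goods, under €75.00 → 0% → €0.00
Dry cleaning (3 garments) €20.09: taxable services → 9.5% → €1.90855
Adhesive bandages €7.32: nonprescription drugs → 0% → €0.00
Photo printing (20 prints) €12.18: taxable services → 9.5% → €1.1571
Canvas tote bag €9.45: other taxable items → 8.25% → €0.779625
Laptop €1122.25: electronic goods, €75.00 or more → 6.75% → €75.751875
Basic car wash €19.36: taxable services → 9.5% → €1.8392
Greeting card €6.39: other taxable items → 8.25% → €0.527175
Pet grooming €108.14: taxable services → 9.5% → €10.2733
Subtotal = €1366.97; unrounded tax = €92.236825 → €92.24; total due = €1459.21

€1459.21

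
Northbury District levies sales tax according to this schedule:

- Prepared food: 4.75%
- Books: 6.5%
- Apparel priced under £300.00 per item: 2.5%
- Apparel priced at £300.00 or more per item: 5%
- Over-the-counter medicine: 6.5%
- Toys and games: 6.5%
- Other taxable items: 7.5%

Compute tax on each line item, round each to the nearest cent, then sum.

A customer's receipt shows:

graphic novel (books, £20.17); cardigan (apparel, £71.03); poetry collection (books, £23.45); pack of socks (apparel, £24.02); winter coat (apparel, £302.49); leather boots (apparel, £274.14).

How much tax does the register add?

£27.18

Graphic novel £20.17: books → 6.5% → £1.31
Cardigan £71.03: apparel, under £300.00 → 2.5% → £1.78
Poetry collection £23.45: books → 6.5% → £1.52
Pack of socks £24.02: apparel, under £300.00 → 2.5% → £0.60
Winter coat £302.49: apparel, £300.00 or more → 5% → £15.12
Leather boots £274.14: apparel, under £300.00 → 2.5% → £6.85
Total tax = £1.31 + £1.78 + £1.52 + £0.60 + £15.12 + £6.85 = £27.18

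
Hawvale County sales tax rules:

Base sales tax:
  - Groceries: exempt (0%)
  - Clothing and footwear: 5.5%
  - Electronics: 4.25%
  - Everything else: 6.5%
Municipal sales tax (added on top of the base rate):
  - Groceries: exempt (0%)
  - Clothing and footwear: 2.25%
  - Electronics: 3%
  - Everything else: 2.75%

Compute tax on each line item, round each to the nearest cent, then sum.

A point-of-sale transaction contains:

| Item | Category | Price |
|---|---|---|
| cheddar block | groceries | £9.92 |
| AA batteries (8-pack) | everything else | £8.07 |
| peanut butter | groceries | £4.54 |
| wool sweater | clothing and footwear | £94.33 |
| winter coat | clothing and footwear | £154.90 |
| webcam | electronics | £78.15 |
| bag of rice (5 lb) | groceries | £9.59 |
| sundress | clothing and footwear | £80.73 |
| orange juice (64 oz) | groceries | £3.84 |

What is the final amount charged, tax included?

£476.06

Cheddar block £9.92: groceries → 0% + 0% municipal = 0% → £0.00
AA batteries (8-pack) £8.07: everything else → 6.5% + 2.75% municipal = 9.25% → £0.75
Peanut butter £4.54: groceries → 0% + 0% municipal = 0% → £0.00
Wool sweater £94.33: clothing and footwear → 5.5% + 2.25% municipal = 7.75% → £7.31
Winter coat £154.90: clothing and footwear → 5.5% + 2.25% municipal = 7.75% → £12.00
Webcam £78.15: electronics → 4.25% + 3% municipal = 7.25% → £5.67
Bag of rice (5 lb) £9.59: groceries → 0% + 0% municipal = 0% → £0.00
Sundress £80.73: clothing and footwear → 5.5% + 2.25% municipal = 7.75% → £6.26
Orange juice (64 oz) £3.84: groceries → 0% + 0% municipal = 0% → £0.00
Subtotal = £444.07; tax = £31.99; total due = £476.06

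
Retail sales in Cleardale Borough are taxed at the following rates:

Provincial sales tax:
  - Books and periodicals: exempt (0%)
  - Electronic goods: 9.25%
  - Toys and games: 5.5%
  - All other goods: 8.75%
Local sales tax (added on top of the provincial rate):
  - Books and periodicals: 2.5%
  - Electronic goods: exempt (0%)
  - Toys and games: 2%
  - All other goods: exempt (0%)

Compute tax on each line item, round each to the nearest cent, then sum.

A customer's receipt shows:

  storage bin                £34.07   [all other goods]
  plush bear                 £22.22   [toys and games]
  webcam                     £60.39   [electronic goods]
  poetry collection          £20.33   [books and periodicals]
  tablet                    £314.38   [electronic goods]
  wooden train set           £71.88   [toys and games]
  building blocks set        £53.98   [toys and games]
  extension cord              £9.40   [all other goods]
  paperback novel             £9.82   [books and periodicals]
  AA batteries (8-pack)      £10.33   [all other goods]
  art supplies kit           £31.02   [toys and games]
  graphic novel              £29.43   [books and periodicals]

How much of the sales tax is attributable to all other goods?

Storage bin £34.07: all other goods → 8.75% + 0% local = 8.75% → £2.98
Extension cord £9.40: all other goods → 8.75% + 0% local = 8.75% → £0.82
AA batteries (8-pack) £10.33: all other goods → 8.75% + 0% local = 8.75% → £0.90
Tax on all other goods = £2.98 + £0.82 + £0.90 = £4.70

£4.70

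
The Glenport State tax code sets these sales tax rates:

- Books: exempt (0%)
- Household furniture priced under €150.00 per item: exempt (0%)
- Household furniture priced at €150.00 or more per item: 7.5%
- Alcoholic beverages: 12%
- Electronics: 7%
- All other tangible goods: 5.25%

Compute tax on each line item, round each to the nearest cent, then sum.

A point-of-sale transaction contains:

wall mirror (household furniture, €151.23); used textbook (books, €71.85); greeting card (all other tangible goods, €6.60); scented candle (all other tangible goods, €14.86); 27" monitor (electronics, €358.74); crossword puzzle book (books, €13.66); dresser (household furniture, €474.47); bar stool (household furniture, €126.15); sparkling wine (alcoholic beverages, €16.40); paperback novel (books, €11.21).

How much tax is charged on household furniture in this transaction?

Wall mirror €151.23: household furniture, €150.00 or more → 7.5% → €11.34
Dresser €474.47: household furniture, €150.00 or more → 7.5% → €35.59
Bar stool €126.15: household furniture, under €150.00 → 0% → €0.00
Tax on household furniture = €11.34 + €35.59 + €0.00 = €46.93

€46.93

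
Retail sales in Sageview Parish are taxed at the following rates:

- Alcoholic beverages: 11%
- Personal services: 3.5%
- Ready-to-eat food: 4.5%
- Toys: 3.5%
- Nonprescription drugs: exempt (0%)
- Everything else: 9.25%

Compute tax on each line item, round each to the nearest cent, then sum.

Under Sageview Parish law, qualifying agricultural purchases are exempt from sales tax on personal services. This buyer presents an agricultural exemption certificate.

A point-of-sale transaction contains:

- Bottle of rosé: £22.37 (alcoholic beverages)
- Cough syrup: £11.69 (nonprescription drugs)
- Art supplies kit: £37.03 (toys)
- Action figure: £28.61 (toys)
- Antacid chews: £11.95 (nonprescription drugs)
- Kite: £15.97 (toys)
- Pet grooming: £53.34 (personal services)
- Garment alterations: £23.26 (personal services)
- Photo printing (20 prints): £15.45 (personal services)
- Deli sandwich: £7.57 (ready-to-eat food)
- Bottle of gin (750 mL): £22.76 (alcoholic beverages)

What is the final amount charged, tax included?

£258.16

Bottle of rosé £22.37: alcoholic beverages → 11% → £2.46
Cough syrup £11.69: nonprescription drugs → 0% → £0.00
Art supplies kit £37.03: toys → 3.5% → £1.30
Action figure £28.61: toys → 3.5% → £1.00
Antacid chews £11.95: nonprescription drugs → 0% → £0.00
Kite £15.97: toys → 3.5% → £0.56
Pet grooming £53.34: personal services, buyer-exempt → 0% → £0.00
Garment alterations £23.26: personal services, buyer-exempt → 0% → £0.00
Photo printing (20 prints) £15.45: personal services, buyer-exempt → 0% → £0.00
Deli sandwich £7.57: ready-to-eat food → 4.5% → £0.34
Bottle of gin (750 mL) £22.76: alcoholic beverages → 11% → £2.50
Subtotal = £250.00; tax = £8.16; total due = £258.16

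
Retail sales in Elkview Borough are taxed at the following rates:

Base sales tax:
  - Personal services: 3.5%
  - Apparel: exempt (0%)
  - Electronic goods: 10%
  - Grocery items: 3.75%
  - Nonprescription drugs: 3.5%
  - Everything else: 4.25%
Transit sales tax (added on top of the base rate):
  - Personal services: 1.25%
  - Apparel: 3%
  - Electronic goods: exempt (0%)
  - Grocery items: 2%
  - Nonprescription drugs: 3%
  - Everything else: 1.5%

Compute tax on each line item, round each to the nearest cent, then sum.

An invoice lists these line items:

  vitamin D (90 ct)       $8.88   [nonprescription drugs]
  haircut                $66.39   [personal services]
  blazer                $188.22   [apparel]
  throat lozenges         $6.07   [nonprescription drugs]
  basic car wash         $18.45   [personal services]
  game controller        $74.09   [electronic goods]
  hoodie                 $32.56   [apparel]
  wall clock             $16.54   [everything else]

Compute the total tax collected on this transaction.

$19.99

Vitamin D (90 ct) $8.88: nonprescription drugs → 3.5% + 3% transit = 6.5% → $0.58
Haircut $66.39: personal services → 3.5% + 1.25% transit = 4.75% → $3.15
Blazer $188.22: apparel → 0% + 3% transit = 3% → $5.65
Throat lozenges $6.07: nonprescription drugs → 3.5% + 3% transit = 6.5% → $0.39
Basic car wash $18.45: personal services → 3.5% + 1.25% transit = 4.75% → $0.88
Game controller $74.09: electronic goods → 10% + 0% transit = 10% → $7.41
Hoodie $32.56: apparel → 0% + 3% transit = 3% → $0.98
Wall clock $16.54: everything else → 4.25% + 1.5% transit = 5.75% → $0.95
Total tax = $0.58 + $3.15 + $5.65 + $0.39 + $0.88 + $7.41 + $0.98 + $0.95 = $19.99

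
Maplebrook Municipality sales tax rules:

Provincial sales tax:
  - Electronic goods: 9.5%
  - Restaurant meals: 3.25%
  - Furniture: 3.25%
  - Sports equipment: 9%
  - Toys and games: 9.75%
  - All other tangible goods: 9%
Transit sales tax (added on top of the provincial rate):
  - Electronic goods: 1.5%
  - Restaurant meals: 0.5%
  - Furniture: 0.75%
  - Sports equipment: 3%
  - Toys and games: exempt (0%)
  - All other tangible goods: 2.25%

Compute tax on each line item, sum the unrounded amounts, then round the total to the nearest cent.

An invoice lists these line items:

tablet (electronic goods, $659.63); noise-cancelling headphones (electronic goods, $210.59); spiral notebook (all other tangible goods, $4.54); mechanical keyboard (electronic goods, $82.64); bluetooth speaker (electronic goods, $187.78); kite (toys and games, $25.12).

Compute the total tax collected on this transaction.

Tablet $659.63: electronic goods → 9.5% + 1.5% transit = 11% → $72.5593
Noise-cancelling headphones $210.59: electronic goods → 9.5% + 1.5% transit = 11% → $23.1649
Spiral notebook $4.54: all other tangible goods → 9% + 2.25% transit = 11.25% → $0.51075
Mechanical keyboard $82.64: electronic goods → 9.5% + 1.5% transit = 11% → $9.0904
Bluetooth speaker $187.78: electronic goods → 9.5% + 1.5% transit = 11% → $20.6558
Kite $25.12: toys and games → 9.75% + 0% transit = 9.75% → $2.4492
Unrounded tax sum = $128.43035 → $128.43

$128.43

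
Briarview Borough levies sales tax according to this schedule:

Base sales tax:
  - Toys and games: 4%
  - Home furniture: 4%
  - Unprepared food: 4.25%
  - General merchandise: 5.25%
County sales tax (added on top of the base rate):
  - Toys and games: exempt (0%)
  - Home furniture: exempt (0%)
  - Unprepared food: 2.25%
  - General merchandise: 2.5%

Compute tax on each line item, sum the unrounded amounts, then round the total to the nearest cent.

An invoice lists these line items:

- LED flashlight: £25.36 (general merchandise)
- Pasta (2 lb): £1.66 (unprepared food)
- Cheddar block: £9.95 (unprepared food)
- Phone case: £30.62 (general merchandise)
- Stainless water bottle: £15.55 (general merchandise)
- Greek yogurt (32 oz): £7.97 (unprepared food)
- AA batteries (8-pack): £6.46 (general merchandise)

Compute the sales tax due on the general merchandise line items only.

£6.04

LED flashlight £25.36: general merchandise → 5.25% + 2.5% county = 7.75% → £1.9654
Phone case £30.62: general merchandise → 5.25% + 2.5% county = 7.75% → £2.37305
Stainless water bottle £15.55: general merchandise → 5.25% + 2.5% county = 7.75% → £1.205125
AA batteries (8-pack) £6.46: general merchandise → 5.25% + 2.5% county = 7.75% → £0.50065
Tax on general merchandise: unrounded sum = £6.044225 → £6.04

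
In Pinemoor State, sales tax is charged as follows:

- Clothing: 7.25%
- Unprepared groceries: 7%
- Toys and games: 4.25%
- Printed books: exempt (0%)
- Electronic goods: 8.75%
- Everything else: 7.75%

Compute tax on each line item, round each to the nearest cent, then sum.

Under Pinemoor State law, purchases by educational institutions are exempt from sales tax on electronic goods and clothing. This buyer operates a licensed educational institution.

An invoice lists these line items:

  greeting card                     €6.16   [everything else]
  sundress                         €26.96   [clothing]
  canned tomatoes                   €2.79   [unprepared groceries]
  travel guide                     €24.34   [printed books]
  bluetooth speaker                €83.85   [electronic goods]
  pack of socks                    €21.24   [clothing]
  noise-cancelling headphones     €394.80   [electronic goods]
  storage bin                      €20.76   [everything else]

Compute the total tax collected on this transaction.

€2.29

Greeting card €6.16: everything else → 7.75% → €0.48
Sundress €26.96: clothing, buyer-exempt → 0% → €0.00
Canned tomatoes €2.79: unprepared groceries → 7% → €0.20
Travel guide €24.34: printed books → 0% → €0.00
Bluetooth speaker €83.85: electronic goods, buyer-exempt → 0% → €0.00
Pack of socks €21.24: clothing, buyer-exempt → 0% → €0.00
Noise-cancelling headphones €394.80: electronic goods, buyer-exempt → 0% → €0.00
Storage bin €20.76: everything else → 7.75% → €1.61
Total tax = €0.48 + €0.20 + €1.61 = €2.29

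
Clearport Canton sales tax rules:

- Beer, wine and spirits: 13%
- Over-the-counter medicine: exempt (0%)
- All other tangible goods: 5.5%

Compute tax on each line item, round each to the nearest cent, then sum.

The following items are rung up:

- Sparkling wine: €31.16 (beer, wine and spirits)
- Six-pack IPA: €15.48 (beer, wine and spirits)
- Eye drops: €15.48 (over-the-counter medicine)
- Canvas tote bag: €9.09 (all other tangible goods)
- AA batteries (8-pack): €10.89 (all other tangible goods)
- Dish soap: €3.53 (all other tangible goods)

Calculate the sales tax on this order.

Sparkling wine €31.16: beer, wine and spirits → 13% → €4.05
Six-pack IPA €15.48: beer, wine and spirits → 13% → €2.01
Eye drops €15.48: over-the-counter medicine → 0% → €0.00
Canvas tote bag €9.09: all other tangible goods → 5.5% → €0.50
AA batteries (8-pack) €10.89: all other tangible goods → 5.5% → €0.60
Dish soap €3.53: all other tangible goods → 5.5% → €0.19
Total tax = €4.05 + €2.01 + €0.50 + €0.60 + €0.19 = €7.35

€7.35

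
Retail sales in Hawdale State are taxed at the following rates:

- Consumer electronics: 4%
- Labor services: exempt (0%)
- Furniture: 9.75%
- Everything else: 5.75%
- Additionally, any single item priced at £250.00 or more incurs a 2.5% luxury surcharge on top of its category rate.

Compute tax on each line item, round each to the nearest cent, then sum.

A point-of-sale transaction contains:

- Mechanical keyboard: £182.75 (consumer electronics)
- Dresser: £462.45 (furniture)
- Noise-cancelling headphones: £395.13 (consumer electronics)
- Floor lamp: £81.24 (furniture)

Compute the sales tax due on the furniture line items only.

£64.57

Dresser £462.45: furniture → 9.75% + 2.5% surcharge = 12.25% → £56.65
Floor lamp £81.24: furniture → 9.75% → £7.92
Tax on furniture = £56.65 + £7.92 = £64.57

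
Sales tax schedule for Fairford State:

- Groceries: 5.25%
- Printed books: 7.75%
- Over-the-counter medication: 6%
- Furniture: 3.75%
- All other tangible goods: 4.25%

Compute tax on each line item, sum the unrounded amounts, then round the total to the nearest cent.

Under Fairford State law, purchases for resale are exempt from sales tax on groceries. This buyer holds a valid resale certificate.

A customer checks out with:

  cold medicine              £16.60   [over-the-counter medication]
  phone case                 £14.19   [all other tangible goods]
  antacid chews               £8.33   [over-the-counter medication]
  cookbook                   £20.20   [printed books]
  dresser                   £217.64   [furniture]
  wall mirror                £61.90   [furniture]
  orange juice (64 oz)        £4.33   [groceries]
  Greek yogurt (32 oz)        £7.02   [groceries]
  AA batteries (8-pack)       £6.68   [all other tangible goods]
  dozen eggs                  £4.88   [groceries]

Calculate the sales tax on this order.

Cold medicine £16.60: over-the-counter medication → 6% → £0.996
Phone case £14.19: all other tangible goods → 4.25% → £0.603075
Antacid chews £8.33: over-the-counter medication → 6% → £0.4998
Cookbook £20.20: printed books → 7.75% → £1.5655
Dresser £217.64: furniture → 3.75% → £8.1615
Wall mirror £61.90: furniture → 3.75% → £2.32125
Orange juice (64 oz) £4.33: groceries, buyer-exempt → 0% → £0.00
Greek yogurt (32 oz) £7.02: groceries, buyer-exempt → 0% → £0.00
AA batteries (8-pack) £6.68: all other tangible goods → 4.25% → £0.2839
Dozen eggs £4.88: groceries, buyer-exempt → 0% → £0.00
Unrounded tax sum = £14.431025 → £14.43

£14.43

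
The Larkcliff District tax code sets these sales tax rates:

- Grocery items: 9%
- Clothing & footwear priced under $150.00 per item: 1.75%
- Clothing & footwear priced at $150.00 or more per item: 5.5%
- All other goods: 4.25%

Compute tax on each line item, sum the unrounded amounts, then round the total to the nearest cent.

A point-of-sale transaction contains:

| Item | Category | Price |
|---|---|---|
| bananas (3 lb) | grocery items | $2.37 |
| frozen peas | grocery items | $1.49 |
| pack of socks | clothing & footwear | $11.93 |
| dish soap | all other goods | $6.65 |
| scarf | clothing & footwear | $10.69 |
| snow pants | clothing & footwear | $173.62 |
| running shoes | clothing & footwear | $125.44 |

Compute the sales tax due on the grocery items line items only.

$0.35

Bananas (3 lb) $2.37: grocery items → 9% → $0.2133
Frozen peas $1.49: grocery items → 9% → $0.1341
Tax on grocery items: unrounded sum = $0.3474 → $0.35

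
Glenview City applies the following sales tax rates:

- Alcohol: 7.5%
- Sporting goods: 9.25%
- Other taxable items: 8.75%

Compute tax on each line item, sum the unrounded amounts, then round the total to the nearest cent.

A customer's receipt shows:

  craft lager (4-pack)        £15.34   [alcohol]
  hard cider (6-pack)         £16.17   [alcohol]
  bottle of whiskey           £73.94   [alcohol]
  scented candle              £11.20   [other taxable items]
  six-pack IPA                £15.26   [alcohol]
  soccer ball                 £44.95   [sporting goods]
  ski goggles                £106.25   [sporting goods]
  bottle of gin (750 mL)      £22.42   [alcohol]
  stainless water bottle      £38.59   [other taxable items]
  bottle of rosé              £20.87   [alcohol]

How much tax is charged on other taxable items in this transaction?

£4.36

Scented candle £11.20: other taxable items → 8.75% → £0.98
Stainless water bottle £38.59: other taxable items → 8.75% → £3.376625
Tax on other taxable items: unrounded sum = £4.356625 → £4.36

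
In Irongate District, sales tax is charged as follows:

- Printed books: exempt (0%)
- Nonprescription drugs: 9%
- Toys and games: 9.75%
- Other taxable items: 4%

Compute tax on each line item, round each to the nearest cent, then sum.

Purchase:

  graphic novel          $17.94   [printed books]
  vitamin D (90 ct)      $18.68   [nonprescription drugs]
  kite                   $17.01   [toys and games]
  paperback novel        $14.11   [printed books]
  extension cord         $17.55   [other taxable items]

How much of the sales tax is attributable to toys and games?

$1.66

Kite $17.01: toys and games → 9.75% → $1.66
Tax on toys and games = $1.66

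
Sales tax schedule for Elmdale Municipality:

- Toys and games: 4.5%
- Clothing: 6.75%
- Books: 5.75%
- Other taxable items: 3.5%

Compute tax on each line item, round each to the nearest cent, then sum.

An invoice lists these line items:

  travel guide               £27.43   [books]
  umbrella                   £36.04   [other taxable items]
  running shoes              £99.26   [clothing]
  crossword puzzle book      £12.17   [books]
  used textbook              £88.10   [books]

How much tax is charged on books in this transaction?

Travel guide £27.43: books → 5.75% → £1.58
Crossword puzzle book £12.17: books → 5.75% → £0.70
Used textbook £88.10: books → 5.75% → £5.07
Tax on books = £1.58 + £0.70 + £5.07 = £7.35

£7.35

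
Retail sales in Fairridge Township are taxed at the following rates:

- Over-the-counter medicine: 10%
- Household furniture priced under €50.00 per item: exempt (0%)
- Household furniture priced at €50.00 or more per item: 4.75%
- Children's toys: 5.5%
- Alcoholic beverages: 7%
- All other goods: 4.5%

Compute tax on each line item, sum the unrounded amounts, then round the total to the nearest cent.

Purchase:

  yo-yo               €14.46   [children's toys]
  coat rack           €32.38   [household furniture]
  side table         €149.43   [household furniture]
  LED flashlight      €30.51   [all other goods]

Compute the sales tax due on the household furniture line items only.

€7.10

Coat rack €32.38: household furniture, under €50.00 → 0% → €0.00
Side table €149.43: household furniture, €50.00 or more → 4.75% → €7.097925
Tax on household furniture: unrounded sum = €7.097925 → €7.10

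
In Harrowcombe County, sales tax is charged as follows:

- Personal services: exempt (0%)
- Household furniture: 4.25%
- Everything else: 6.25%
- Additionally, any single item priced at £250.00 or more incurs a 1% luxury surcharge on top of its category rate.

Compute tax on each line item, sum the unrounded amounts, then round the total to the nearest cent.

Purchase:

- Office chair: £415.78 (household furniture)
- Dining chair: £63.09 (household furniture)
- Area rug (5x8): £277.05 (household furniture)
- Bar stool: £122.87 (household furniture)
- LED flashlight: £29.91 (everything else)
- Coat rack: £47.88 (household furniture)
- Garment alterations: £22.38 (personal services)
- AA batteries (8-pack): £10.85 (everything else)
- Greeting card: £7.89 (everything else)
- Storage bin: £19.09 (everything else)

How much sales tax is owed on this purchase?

£50.55

Office chair £415.78: household furniture → 4.25% + 1% surcharge = 5.25% → £21.82845
Dining chair £63.09: household furniture → 4.25% → £2.681325
Area rug (5x8) £277.05: household furniture → 4.25% + 1% surcharge = 5.25% → £14.545125
Bar stool £122.87: household furniture → 4.25% → £5.221975
LED flashlight £29.91: everything else → 6.25% → £1.869375
Coat rack £47.88: household furniture → 4.25% → £2.0349
Garment alterations £22.38: personal services → 0% → £0.00
AA batteries (8-pack) £10.85: everything else → 6.25% → £0.678125
Greeting card £7.89: everything else → 6.25% → £0.493125
Storage bin £19.09: everything else → 6.25% → £1.193125
Unrounded tax sum = £50.545525 → £50.55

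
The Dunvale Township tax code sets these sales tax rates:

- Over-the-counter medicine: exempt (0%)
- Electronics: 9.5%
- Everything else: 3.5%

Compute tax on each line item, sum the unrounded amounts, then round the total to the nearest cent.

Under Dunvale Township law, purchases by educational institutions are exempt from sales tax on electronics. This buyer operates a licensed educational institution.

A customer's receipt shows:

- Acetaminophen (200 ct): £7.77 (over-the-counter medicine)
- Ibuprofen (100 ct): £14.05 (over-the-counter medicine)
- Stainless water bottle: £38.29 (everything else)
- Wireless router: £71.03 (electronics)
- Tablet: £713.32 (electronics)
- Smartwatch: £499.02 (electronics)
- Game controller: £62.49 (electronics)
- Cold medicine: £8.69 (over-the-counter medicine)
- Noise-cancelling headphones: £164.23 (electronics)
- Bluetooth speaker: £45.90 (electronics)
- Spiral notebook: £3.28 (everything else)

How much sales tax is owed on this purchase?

Acetaminophen (200 ct) £7.77: over-the-counter medicine → 0% → £0.00
Ibuprofen (100 ct) £14.05: over-the-counter medicine → 0% → £0.00
Stainless water bottle £38.29: everything else → 3.5% → £1.34015
Wireless router £71.03: electronics, buyer-exempt → 0% → £0.00
Tablet £713.32: electronics, buyer-exempt → 0% → £0.00
Smartwatch £499.02: electronics, buyer-exempt → 0% → £0.00
Game controller £62.49: electronics, buyer-exempt → 0% → £0.00
Cold medicine £8.69: over-the-counter medicine → 0% → £0.00
Noise-cancelling headphones £164.23: electronics, buyer-exempt → 0% → £0.00
Bluetooth speaker £45.90: electronics, buyer-exempt → 0% → £0.00
Spiral notebook £3.28: everything else → 3.5% → £0.1148
Unrounded tax sum = £1.45495 → £1.45

£1.45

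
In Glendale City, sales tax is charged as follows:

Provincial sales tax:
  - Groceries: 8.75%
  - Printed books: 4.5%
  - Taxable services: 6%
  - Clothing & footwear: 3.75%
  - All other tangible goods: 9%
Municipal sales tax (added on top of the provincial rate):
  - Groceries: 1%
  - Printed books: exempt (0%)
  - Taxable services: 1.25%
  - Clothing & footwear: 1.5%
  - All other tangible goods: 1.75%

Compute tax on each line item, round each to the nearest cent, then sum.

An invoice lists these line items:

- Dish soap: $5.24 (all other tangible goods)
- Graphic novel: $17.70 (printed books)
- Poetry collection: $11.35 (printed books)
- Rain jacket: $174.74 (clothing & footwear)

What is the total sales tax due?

$11.04

Dish soap $5.24: all other tangible goods → 9% + 1.75% municipal = 10.75% → $0.56
Graphic novel $17.70: printed books → 4.5% + 0% municipal = 4.5% → $0.80
Poetry collection $11.35: printed books → 4.5% + 0% municipal = 4.5% → $0.51
Rain jacket $174.74: clothing & footwear → 3.75% + 1.5% municipal = 5.25% → $9.17
Total tax = $0.56 + $0.80 + $0.51 + $9.17 = $11.04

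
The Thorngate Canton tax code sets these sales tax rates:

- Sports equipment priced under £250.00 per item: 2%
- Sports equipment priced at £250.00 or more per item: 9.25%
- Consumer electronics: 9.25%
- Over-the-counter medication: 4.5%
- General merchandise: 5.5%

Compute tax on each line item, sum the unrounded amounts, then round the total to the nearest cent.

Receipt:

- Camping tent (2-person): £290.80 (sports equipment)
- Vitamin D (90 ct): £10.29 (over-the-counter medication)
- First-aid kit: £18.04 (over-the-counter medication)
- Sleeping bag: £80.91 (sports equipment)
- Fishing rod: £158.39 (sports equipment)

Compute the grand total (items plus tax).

Camping tent (2-person) £290.80: sports equipment, £250.00 or more → 9.25% → £26.899
Vitamin D (90 ct) £10.29: over-the-counter medication → 4.5% → £0.46305
First-aid kit £18.04: over-the-counter medication → 4.5% → £0.8118
Sleeping bag £80.91: sports equipment, under £250.00 → 2% → £1.6182
Fishing rod £158.39: sports equipment, under £250.00 → 2% → £3.1678
Subtotal = £558.43; unrounded tax = £32.95985 → £32.96; total due = £591.39

£591.39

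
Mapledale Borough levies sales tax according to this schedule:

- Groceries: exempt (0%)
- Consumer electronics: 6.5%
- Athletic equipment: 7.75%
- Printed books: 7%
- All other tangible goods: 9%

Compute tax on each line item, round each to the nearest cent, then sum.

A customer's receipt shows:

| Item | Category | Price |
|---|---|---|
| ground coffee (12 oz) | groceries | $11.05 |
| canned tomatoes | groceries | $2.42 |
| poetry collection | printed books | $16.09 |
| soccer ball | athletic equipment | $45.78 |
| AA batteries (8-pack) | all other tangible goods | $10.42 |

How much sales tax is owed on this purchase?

Ground coffee (12 oz) $11.05: groceries → 0% → $0.00
Canned tomatoes $2.42: groceries → 0% → $0.00
Poetry collection $16.09: printed books → 7% → $1.13
Soccer ball $45.78: athletic equipment → 7.75% → $3.55
AA batteries (8-pack) $10.42: all other tangible goods → 9% → $0.94
Total tax = $1.13 + $3.55 + $0.94 = $5.62

$5.62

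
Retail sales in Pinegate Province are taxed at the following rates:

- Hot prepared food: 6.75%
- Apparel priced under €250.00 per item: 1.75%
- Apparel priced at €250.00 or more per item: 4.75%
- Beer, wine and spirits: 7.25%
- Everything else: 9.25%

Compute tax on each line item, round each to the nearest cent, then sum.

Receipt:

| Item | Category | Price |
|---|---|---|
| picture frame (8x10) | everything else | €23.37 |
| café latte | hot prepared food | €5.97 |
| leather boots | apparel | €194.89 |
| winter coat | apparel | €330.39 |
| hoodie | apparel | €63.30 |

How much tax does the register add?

Picture frame (8x10) €23.37: everything else → 9.25% → €2.16
Café latte €5.97: hot prepared food → 6.75% → €0.40
Leather boots €194.89: apparel, under €250.00 → 1.75% → €3.41
Winter coat €330.39: apparel, €250.00 or more → 4.75% → €15.69
Hoodie €63.30: apparel, under €250.00 → 1.75% → €1.11
Total tax = €2.16 + €0.40 + €3.41 + €15.69 + €1.11 = €22.77

€22.77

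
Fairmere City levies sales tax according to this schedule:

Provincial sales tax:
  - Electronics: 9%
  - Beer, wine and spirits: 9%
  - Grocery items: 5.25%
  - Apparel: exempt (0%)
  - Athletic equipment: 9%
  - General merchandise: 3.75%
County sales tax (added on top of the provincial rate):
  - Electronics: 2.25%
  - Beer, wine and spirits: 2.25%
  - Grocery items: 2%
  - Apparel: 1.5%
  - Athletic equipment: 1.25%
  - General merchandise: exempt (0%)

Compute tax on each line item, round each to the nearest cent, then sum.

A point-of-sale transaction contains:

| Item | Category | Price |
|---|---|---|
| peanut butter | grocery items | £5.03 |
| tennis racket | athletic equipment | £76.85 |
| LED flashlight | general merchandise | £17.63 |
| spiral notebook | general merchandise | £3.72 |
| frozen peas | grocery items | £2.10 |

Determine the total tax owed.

Peanut butter £5.03: grocery items → 5.25% + 2% county = 7.25% → £0.36
Tennis racket £76.85: athletic equipment → 9% + 1.25% county = 10.25% → £7.88
LED flashlight £17.63: general merchandise → 3.75% + 0% county = 3.75% → £0.66
Spiral notebook £3.72: general merchandise → 3.75% + 0% county = 3.75% → £0.14
Frozen peas £2.10: grocery items → 5.25% + 2% county = 7.25% → £0.15
Total tax = £0.36 + £7.88 + £0.66 + £0.14 + £0.15 = £9.19

£9.19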